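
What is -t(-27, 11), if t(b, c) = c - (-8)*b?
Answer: 205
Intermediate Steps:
t(b, c) = c + 8*b
-t(-27, 11) = -(11 + 8*(-27)) = -(11 - 216) = -1*(-205) = 205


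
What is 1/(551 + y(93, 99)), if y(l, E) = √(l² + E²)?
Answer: 551/285151 - 15*√82/285151 ≈ 0.0014560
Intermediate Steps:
y(l, E) = √(E² + l²)
1/(551 + y(93, 99)) = 1/(551 + √(99² + 93²)) = 1/(551 + √(9801 + 8649)) = 1/(551 + √18450) = 1/(551 + 15*√82)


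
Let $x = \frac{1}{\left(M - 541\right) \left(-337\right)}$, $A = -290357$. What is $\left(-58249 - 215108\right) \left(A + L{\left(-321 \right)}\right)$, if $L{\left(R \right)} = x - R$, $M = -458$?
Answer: $\frac{2965753053430391}{37407} \approx 7.9283 \cdot 10^{10}$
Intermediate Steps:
$x = \frac{1}{336663}$ ($x = \frac{1}{\left(-458 - 541\right) \left(-337\right)} = \frac{1}{-999} \left(- \frac{1}{337}\right) = \left(- \frac{1}{999}\right) \left(- \frac{1}{337}\right) = \frac{1}{336663} \approx 2.9703 \cdot 10^{-6}$)
$L{\left(R \right)} = \frac{1}{336663} - R$
$\left(-58249 - 215108\right) \left(A + L{\left(-321 \right)}\right) = \left(-58249 - 215108\right) \left(-290357 + \left(\frac{1}{336663} - -321\right)\right) = \left(-58249 - 215108\right) \left(-290357 + \left(\frac{1}{336663} + 321\right)\right) = \left(-58249 - 215108\right) \left(-290357 + \frac{108068824}{336663}\right) = \left(-273357\right) \left(- \frac{97644389867}{336663}\right) = \frac{2965753053430391}{37407}$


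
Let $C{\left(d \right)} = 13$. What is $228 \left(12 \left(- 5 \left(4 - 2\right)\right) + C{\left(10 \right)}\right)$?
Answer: $-24396$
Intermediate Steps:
$228 \left(12 \left(- 5 \left(4 - 2\right)\right) + C{\left(10 \right)}\right) = 228 \left(12 \left(- 5 \left(4 - 2\right)\right) + 13\right) = 228 \left(12 \left(\left(-5\right) 2\right) + 13\right) = 228 \left(12 \left(-10\right) + 13\right) = 228 \left(-120 + 13\right) = 228 \left(-107\right) = -24396$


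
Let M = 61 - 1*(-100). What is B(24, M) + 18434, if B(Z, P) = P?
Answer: 18595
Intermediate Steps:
M = 161 (M = 61 + 100 = 161)
B(24, M) + 18434 = 161 + 18434 = 18595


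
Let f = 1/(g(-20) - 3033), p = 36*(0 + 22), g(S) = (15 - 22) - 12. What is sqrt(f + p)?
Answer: sqrt(1844310629)/1526 ≈ 28.142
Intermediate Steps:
g(S) = -19 (g(S) = -7 - 12 = -19)
p = 792 (p = 36*22 = 792)
f = -1/3052 (f = 1/(-19 - 3033) = 1/(-3052) = -1/3052 ≈ -0.00032765)
sqrt(f + p) = sqrt(-1/3052 + 792) = sqrt(2417183/3052) = sqrt(1844310629)/1526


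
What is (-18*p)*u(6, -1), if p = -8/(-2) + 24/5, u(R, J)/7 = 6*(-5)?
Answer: 33264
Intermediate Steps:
u(R, J) = -210 (u(R, J) = 7*(6*(-5)) = 7*(-30) = -210)
p = 44/5 (p = -8*(-½) + 24*(⅕) = 4 + 24/5 = 44/5 ≈ 8.8000)
(-18*p)*u(6, -1) = -18*44/5*(-210) = -792/5*(-210) = 33264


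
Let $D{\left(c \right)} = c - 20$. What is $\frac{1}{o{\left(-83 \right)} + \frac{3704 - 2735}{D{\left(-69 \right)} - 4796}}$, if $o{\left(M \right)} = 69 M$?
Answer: $- \frac{4885}{27977364} \approx -0.00017461$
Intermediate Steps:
$D{\left(c \right)} = -20 + c$
$\frac{1}{o{\left(-83 \right)} + \frac{3704 - 2735}{D{\left(-69 \right)} - 4796}} = \frac{1}{69 \left(-83\right) + \frac{3704 - 2735}{\left(-20 - 69\right) - 4796}} = \frac{1}{-5727 + \frac{969}{-89 - 4796}} = \frac{1}{-5727 + \frac{969}{-4885}} = \frac{1}{-5727 + 969 \left(- \frac{1}{4885}\right)} = \frac{1}{-5727 - \frac{969}{4885}} = \frac{1}{- \frac{27977364}{4885}} = - \frac{4885}{27977364}$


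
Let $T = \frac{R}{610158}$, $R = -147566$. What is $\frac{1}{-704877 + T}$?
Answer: $- \frac{305079}{215043244066} \approx -1.4187 \cdot 10^{-6}$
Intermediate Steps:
$T = - \frac{73783}{305079}$ ($T = - \frac{147566}{610158} = \left(-147566\right) \frac{1}{610158} = - \frac{73783}{305079} \approx -0.24185$)
$\frac{1}{-704877 + T} = \frac{1}{-704877 - \frac{73783}{305079}} = \frac{1}{- \frac{215043244066}{305079}} = - \frac{305079}{215043244066}$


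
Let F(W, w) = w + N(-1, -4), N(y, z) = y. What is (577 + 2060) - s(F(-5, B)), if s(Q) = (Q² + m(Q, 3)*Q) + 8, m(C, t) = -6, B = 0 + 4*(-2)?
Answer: 2494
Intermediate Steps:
B = -8 (B = 0 - 8 = -8)
F(W, w) = -1 + w (F(W, w) = w - 1 = -1 + w)
s(Q) = 8 + Q² - 6*Q (s(Q) = (Q² - 6*Q) + 8 = 8 + Q² - 6*Q)
(577 + 2060) - s(F(-5, B)) = (577 + 2060) - (8 + (-1 - 8)² - 6*(-1 - 8)) = 2637 - (8 + (-9)² - 6*(-9)) = 2637 - (8 + 81 + 54) = 2637 - 1*143 = 2637 - 143 = 2494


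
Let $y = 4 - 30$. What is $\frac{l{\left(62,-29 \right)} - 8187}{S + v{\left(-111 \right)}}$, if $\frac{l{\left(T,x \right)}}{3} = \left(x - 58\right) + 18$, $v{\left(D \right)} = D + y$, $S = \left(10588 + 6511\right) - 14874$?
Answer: $- \frac{1399}{348} \approx -4.0201$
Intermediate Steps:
$S = 2225$ ($S = 17099 - 14874 = 2225$)
$y = -26$ ($y = 4 - 30 = -26$)
$v{\left(D \right)} = -26 + D$ ($v{\left(D \right)} = D - 26 = -26 + D$)
$l{\left(T,x \right)} = -120 + 3 x$ ($l{\left(T,x \right)} = 3 \left(\left(x - 58\right) + 18\right) = 3 \left(\left(-58 + x\right) + 18\right) = 3 \left(-40 + x\right) = -120 + 3 x$)
$\frac{l{\left(62,-29 \right)} - 8187}{S + v{\left(-111 \right)}} = \frac{\left(-120 + 3 \left(-29\right)\right) - 8187}{2225 - 137} = \frac{\left(-120 - 87\right) - 8187}{2225 - 137} = \frac{-207 - 8187}{2088} = \left(-8394\right) \frac{1}{2088} = - \frac{1399}{348}$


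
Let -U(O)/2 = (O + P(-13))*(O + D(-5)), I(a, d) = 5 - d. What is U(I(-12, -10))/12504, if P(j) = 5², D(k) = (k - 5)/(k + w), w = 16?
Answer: -1550/17193 ≈ -0.090153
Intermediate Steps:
D(k) = (-5 + k)/(16 + k) (D(k) = (k - 5)/(k + 16) = (-5 + k)/(16 + k))
P(j) = 25
U(O) = -2*(25 + O)*(-10/11 + O) (U(O) = -2*(O + 25)*(O + (-5 - 5)/(16 - 5)) = -2*(25 + O)*(O - 10/11) = -2*(25 + O)*(-10/11 + O))
U(I(-12, -10))/12504 = (500/11 - 2*(5 - 1*(-10))² - 530*(5 - 1*(-10))/11)/12504 = (500/11 - 2*(5 + 10)² - 530*(5 + 10)/11)*(1/12504) = (500/11 - 2*15² - 530/11*15)*(1/12504) = (500/11 - 2*225 - 7950/11)*(1/12504) = (500/11 - 450 - 7950/11)*(1/12504) = -12400/11*1/12504 = -1550/17193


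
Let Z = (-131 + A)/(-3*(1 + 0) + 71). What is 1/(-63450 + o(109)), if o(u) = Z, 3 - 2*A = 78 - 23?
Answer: -68/4314757 ≈ -1.5760e-5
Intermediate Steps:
A = -26 (A = 3/2 - (78 - 23)/2 = 3/2 - ½*55 = 3/2 - 55/2 = -26)
Z = -157/68 (Z = (-131 - 26)/(-3*(1 + 0) + 71) = -157/(-3*1 + 71) = -157/(-3 + 71) = -157/68 ≈ -2.3088)
o(u) = -157/68
1/(-63450 + o(109)) = 1/(-63450 - 157/68) = 1/(-4314757/68) = -68/4314757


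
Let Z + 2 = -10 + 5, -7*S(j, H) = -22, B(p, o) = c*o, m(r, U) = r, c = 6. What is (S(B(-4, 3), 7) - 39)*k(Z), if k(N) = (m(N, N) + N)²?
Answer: -7028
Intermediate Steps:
B(p, o) = 6*o
S(j, H) = 22/7 (S(j, H) = -⅐*(-22) = 22/7)
Z = -7 (Z = -2 + (-10 + 5) = -2 - 5 = -7)
k(N) = 4*N² (k(N) = (N + N)² = (2*N)² = 4*N²)
(S(B(-4, 3), 7) - 39)*k(Z) = (22/7 - 39)*(4*(-7)²) = -1004*49/7 = -251/7*196 = -7028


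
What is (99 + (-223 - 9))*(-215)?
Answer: 28595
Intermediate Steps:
(99 + (-223 - 9))*(-215) = (99 - 232)*(-215) = -133*(-215) = 28595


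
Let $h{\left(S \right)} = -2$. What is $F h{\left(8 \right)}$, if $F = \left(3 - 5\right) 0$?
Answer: $0$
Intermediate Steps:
$F = 0$ ($F = \left(-2\right) 0 = 0$)
$F h{\left(8 \right)} = 0 \left(-2\right) = 0$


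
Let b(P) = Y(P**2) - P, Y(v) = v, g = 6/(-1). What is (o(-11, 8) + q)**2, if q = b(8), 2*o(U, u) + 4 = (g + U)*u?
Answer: 196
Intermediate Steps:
g = -6 (g = 6*(-1) = -6)
o(U, u) = -2 + u*(-6 + U)/2 (o(U, u) = -2 + ((-6 + U)*u)/2 = -2 + (u*(-6 + U))/2 = -2 + u*(-6 + U)/2)
b(P) = P**2 - P
q = 56 (q = 8*(-1 + 8) = 8*7 = 56)
(o(-11, 8) + q)**2 = ((-2 - 3*8 + (1/2)*(-11)*8) + 56)**2 = ((-2 - 24 - 44) + 56)**2 = (-70 + 56)**2 = (-14)**2 = 196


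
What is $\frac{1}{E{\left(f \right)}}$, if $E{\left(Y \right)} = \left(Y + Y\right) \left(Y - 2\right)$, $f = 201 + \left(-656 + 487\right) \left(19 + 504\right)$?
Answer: $\frac{1}{15553893936} \approx 6.4293 \cdot 10^{-11}$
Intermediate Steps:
$f = -88186$ ($f = 201 - 88387 = -88186$)
$E{\left(Y \right)} = 2 Y \left(-2 + Y\right)$
$\frac{1}{E{\left(f \right)}} = \frac{1}{2 \left(-88186\right) \left(-2 - 88186\right)} = \frac{1}{2 \left(-88186\right) \left(-88188\right)} = \frac{1}{15553893936}$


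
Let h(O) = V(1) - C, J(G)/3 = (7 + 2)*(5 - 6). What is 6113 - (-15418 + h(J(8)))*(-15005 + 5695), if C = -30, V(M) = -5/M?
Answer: -143302717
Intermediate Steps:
J(G) = -27 (J(G) = 3*((7 + 2)*(5 - 6)) = 3*(9*(-1)) = 3*(-9) = -27)
h(O) = 25 (h(O) = -5/1 - 1*(-30) = -5*1 + 30 = -5 + 30 = 25)
6113 - (-15418 + h(J(8)))*(-15005 + 5695) = 6113 - (-15418 + 25)*(-15005 + 5695) = 6113 - (-15393)*(-9310) = 6113 - 1*143308830 = 6113 - 143308830 = -143302717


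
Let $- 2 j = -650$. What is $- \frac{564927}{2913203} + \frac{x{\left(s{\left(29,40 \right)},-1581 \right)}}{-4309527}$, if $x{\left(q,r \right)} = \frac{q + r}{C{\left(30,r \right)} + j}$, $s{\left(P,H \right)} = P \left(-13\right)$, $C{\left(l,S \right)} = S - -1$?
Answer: $- \frac{3055388744260369}{15755931366151155} \approx -0.19392$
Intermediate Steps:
$C{\left(l,S \right)} = 1 + S$ ($C{\left(l,S \right)} = S + 1 = 1 + S$)
$j = 325$ ($j = \left(- \frac{1}{2}\right) \left(-650\right) = 325$)
$s{\left(P,H \right)} = - 13 P$
$x{\left(q,r \right)} = \frac{q + r}{326 + r}$ ($x{\left(q,r \right)} = \frac{q + r}{\left(1 + r\right) + 325} = \frac{q + r}{326 + r}$)
$- \frac{564927}{2913203} + \frac{x{\left(s{\left(29,40 \right)},-1581 \right)}}{-4309527} = - \frac{564927}{2913203} + \frac{\frac{1}{326 - 1581} \left(\left(-13\right) 29 - 1581\right)}{-4309527} = \left(-564927\right) \frac{1}{2913203} + \frac{-377 - 1581}{-1255} \left(- \frac{1}{4309527}\right) = - \frac{564927}{2913203} + \left(- \frac{1}{1255}\right) \left(-1958\right) \left(- \frac{1}{4309527}\right) = - \frac{564927}{2913203} + \frac{1958}{1255} \left(- \frac{1}{4309527}\right) = - \frac{564927}{2913203} - \frac{1958}{5408456385} = - \frac{3055388744260369}{15755931366151155}$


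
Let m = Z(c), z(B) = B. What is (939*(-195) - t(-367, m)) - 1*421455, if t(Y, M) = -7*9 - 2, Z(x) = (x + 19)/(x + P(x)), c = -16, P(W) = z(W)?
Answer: -604495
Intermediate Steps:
P(W) = W
Z(x) = (19 + x)/(2*x) (Z(x) = (x + 19)/(x + x) = (19 + x)/((2*x)) = (19 + x)*(1/(2*x)) = (19 + x)/(2*x))
m = -3/32 (m = (½)*(19 - 16)/(-16) = (½)*(-1/16)*3 = -3/32 ≈ -0.093750)
t(Y, M) = -65 (t(Y, M) = -63 - 2 = -65)
(939*(-195) - t(-367, m)) - 1*421455 = (939*(-195) - 1*(-65)) - 1*421455 = (-183105 + 65) - 421455 = -183040 - 421455 = -604495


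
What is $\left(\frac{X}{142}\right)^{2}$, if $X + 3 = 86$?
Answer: $\frac{6889}{20164} \approx 0.34165$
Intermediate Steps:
$X = 83$ ($X = -3 + 86 = 83$)
$\left(\frac{X}{142}\right)^{2} = \left(\frac{83}{142}\right)^{2} = \frac{6889}{20164}$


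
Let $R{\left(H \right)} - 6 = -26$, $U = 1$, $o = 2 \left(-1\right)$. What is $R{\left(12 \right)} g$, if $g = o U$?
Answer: $40$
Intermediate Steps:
$o = -2$
$R{\left(H \right)} = -20$ ($R{\left(H \right)} = 6 - 26 = -20$)
$g = -2$ ($g = \left(-2\right) 1 = -2$)
$R{\left(12 \right)} g = \left(-20\right) \left(-2\right) = 40$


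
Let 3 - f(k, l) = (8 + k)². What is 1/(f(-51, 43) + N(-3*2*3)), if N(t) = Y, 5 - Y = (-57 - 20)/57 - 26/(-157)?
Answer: -8949/16464502 ≈ -0.00054353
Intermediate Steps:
f(k, l) = 3 - (8 + k)²
Y = 55352/8949 (Y = 5 - ((-57 - 20)/57 - 26/(-157)) = 5 - (-77*1/57 - 26*(-1/157)) = 5 - (-77/57 + 26/157) = 5 - 1*(-10607/8949) = 5 + 10607/8949 = 55352/8949 ≈ 6.1853)
N(t) = 55352/8949
1/(f(-51, 43) + N(-3*2*3)) = 1/((3 - (8 - 51)²) + 55352/8949) = 1/((3 - 1*(-43)²) + 55352/8949) = 1/((3 - 1*1849) + 55352/8949) = 1/((3 - 1849) + 55352/8949) = 1/(-1846 + 55352/8949) = 1/(-16464502/8949) = -8949/16464502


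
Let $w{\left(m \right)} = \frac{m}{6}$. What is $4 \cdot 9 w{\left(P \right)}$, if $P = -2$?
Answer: $-12$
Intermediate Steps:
$w{\left(m \right)} = \frac{m}{6}$ ($w{\left(m \right)} = m \frac{1}{6} = \frac{m}{6}$)
$4 \cdot 9 w{\left(P \right)} = 4 \cdot 9 \cdot \frac{1}{6} \left(-2\right) = 36 \left(- \frac{1}{3}\right) = -12$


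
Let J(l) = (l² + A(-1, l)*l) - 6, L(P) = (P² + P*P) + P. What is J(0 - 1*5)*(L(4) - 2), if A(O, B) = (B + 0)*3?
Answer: 3196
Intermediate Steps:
A(O, B) = 3*B (A(O, B) = B*3 = 3*B)
L(P) = P + 2*P² (L(P) = (P² + P²) + P = 2*P² + P = P + 2*P²)
J(l) = -6 + 4*l² (J(l) = (l² + (3*l)*l) - 6 = (l² + 3*l²) - 6 = 4*l² - 6 = -6 + 4*l²)
J(0 - 1*5)*(L(4) - 2) = (-6 + 4*(0 - 1*5)²)*(4*(1 + 2*4) - 2) = (-6 + 4*(0 - 5)²)*(4*(1 + 8) - 2) = (-6 + 4*(-5)²)*(4*9 - 2) = (-6 + 4*25)*(36 - 2) = (-6 + 100)*34 = 94*34 = 3196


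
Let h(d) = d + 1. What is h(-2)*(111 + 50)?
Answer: -161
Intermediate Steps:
h(d) = 1 + d
h(-2)*(111 + 50) = (1 - 2)*(111 + 50) = -1*161 = -161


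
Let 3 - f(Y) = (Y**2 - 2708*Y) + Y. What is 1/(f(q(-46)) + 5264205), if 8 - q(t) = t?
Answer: 1/5407470 ≈ 1.8493e-7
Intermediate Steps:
q(t) = 8 - t
f(Y) = 3 - Y**2 + 2707*Y (f(Y) = 3 - ((Y**2 - 2708*Y) + Y) = 3 - (Y**2 - 2707*Y) = 3 + (-Y**2 + 2707*Y) = 3 - Y**2 + 2707*Y)
1/(f(q(-46)) + 5264205) = 1/((3 - (8 - 1*(-46))**2 + 2707*(8 - 1*(-46))) + 5264205) = 1/((3 - (8 + 46)**2 + 2707*(8 + 46)) + 5264205) = 1/((3 - 1*54**2 + 2707*54) + 5264205) = 1/((3 - 1*2916 + 146178) + 5264205) = 1/((3 - 2916 + 146178) + 5264205) = 1/(143265 + 5264205) = 1/5407470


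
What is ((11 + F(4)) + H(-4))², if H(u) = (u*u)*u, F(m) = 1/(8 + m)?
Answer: 403225/144 ≈ 2800.2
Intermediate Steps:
H(u) = u³ (H(u) = u²*u = u³)
((11 + F(4)) + H(-4))² = ((11 + 1/(8 + 4)) + (-4)³)² = ((11 + 1/12) - 64)² = (133/12 - 64)² = (-635/12)² = 403225/144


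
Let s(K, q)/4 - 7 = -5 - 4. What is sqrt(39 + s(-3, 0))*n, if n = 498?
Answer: 498*sqrt(31) ≈ 2772.7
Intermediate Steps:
s(K, q) = -8 (s(K, q) = 28 + 4*(-5 - 4) = 28 + 4*(-9) = 28 - 36 = -8)
sqrt(39 + s(-3, 0))*n = sqrt(39 - 8)*498 = sqrt(31)*498 = 498*sqrt(31)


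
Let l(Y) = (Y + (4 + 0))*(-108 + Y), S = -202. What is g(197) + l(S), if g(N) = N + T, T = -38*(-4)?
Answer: 61729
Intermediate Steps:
l(Y) = (-108 + Y)*(4 + Y) (l(Y) = (Y + 4)*(-108 + Y) = (4 + Y)*(-108 + Y) = (-108 + Y)*(4 + Y))
T = 152
g(N) = 152 + N (g(N) = N + 152 = 152 + N)
g(197) + l(S) = (152 + 197) + (-432 + (-202)² - 104*(-202)) = 349 + (-432 + 40804 + 21008) = 349 + 61380 = 61729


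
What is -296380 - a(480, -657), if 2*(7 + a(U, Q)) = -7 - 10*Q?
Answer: -599309/2 ≈ -2.9965e+5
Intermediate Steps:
a(U, Q) = -21/2 - 5*Q (a(U, Q) = -7 + (-7 - 10*Q)/2 = -7 + (-7/2 - 5*Q) = -21/2 - 5*Q)
-296380 - a(480, -657) = -296380 - (-21/2 - 5*(-657)) = -296380 - (-21/2 + 3285) = -296380 - 1*6549/2 = -296380 - 6549/2 = -599309/2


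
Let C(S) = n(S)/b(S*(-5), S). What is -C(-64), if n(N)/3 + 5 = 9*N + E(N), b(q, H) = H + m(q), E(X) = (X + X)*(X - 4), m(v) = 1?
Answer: 8123/21 ≈ 386.81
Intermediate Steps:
E(X) = 2*X*(-4 + X) (E(X) = (2*X)*(-4 + X) = 2*X*(-4 + X))
b(q, H) = 1 + H (b(q, H) = H + 1 = 1 + H)
n(N) = -15 + 27*N + 6*N*(-4 + N) (n(N) = -15 + 3*(9*N + 2*N*(-4 + N)) = -15 + (27*N + 6*N*(-4 + N)) = -15 + 27*N + 6*N*(-4 + N))
C(S) = (-15 + 3*S + 6*S**2)/(1 + S)
-C(-64) = -3*(-5 - 64 + 2*(-64)**2)/(1 - 64) = -3*(-5 - 64 + 2*4096)/(-63) = -3*(-1)*(-5 - 64 + 8192)/63 = -3*(-1)*8123/63 = -1*(-8123/21) = 8123/21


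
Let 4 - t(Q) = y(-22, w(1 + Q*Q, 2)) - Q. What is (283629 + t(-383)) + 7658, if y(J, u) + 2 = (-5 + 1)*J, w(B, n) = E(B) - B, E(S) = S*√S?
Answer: 290822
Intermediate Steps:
E(S) = S^(3/2)
w(B, n) = B^(3/2) - B
y(J, u) = -2 - 4*J (y(J, u) = -2 + (-5 + 1)*J = -2 - 4*J)
t(Q) = -82 + Q (t(Q) = 4 - ((-2 - 4*(-22)) - Q) = 4 - ((-2 + 88) - Q) = 4 - (86 - Q) = 4 + (-86 + Q) = -82 + Q)
(283629 + t(-383)) + 7658 = (283629 + (-82 - 383)) + 7658 = (283629 - 465) + 7658 = 283164 + 7658 = 290822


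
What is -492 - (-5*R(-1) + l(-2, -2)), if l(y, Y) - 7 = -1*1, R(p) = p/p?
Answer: -493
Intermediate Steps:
R(p) = 1
l(y, Y) = 6 (l(y, Y) = 7 - 1*1 = 7 - 1 = 6)
-492 - (-5*R(-1) + l(-2, -2)) = -492 - (-5*1 + 6) = -492 - (-5 + 6) = -492 - 1*1 = -492 - 1 = -493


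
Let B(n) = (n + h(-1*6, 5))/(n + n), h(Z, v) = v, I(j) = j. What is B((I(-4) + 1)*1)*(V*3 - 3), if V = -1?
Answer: 2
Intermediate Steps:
B(n) = (5 + n)/(2*n) (B(n) = (n + 5)/(n + n) = (5 + n)/((2*n)) = (5 + n)*(1/(2*n)) = (5 + n)/(2*n))
B((I(-4) + 1)*1)*(V*3 - 3) = ((5 + (-4 + 1)*1)/(2*(((-4 + 1)*1))))*(-1*3 - 3) = ((5 - 3*1)/(2*((-3*1))))*(-3 - 3) = ((½)*(5 - 3)/(-3))*(-6) = ((½)*(-⅓)*2)*(-6) = -⅓*(-6) = 2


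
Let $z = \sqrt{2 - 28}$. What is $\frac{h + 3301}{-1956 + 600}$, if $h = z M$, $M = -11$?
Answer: $- \frac{3301}{1356} + \frac{11 i \sqrt{26}}{1356} \approx -2.4344 + 0.041364 i$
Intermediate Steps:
$z = i \sqrt{26}$ ($z = \sqrt{-26} = i \sqrt{26} \approx 5.099 i$)
$h = - 11 i \sqrt{26}$ ($h = i \sqrt{26} \left(-11\right) = - 11 i \sqrt{26} \approx - 56.089 i$)
$\frac{h + 3301}{-1956 + 600} = \frac{- 11 i \sqrt{26} + 3301}{-1956 + 600} = \frac{3301 - 11 i \sqrt{26}}{-1356} = \left(3301 - 11 i \sqrt{26}\right) \left(- \frac{1}{1356}\right) = - \frac{3301}{1356} + \frac{11 i \sqrt{26}}{1356}$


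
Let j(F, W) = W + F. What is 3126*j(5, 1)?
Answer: 18756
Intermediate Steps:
j(F, W) = F + W
3126*j(5, 1) = 3126*(5 + 1) = 3126*6 = 18756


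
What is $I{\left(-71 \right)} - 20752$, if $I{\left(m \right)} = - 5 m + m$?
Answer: $-20468$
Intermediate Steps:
$I{\left(m \right)} = - 4 m$
$I{\left(-71 \right)} - 20752 = \left(-4\right) \left(-71\right) - 20752 = 284 - 20752 = -20468$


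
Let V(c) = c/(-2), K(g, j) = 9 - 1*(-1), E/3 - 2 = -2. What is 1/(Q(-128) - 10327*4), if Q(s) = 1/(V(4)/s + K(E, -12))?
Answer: -641/26478364 ≈ -2.4208e-5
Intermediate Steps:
E = 0 (E = 6 + 3*(-2) = 6 - 6 = 0)
K(g, j) = 10 (K(g, j) = 9 + 1 = 10)
V(c) = -c/2 (V(c) = c*(-½) = -c/2)
Q(s) = 1/(10 - 2/s) (Q(s) = 1/((-½*4)/s + 10) = 1/(-2/s + 10) = 1/(10 - 2/s))
1/(Q(-128) - 10327*4) = 1/((½)*(-128)/(-1 + 5*(-128)) - 10327*4) = 1/((½)*(-128)/(-1 - 640) - 41308) = 1/((½)*(-128)/(-641) - 41308) = 1/((½)*(-128)*(-1/641) - 41308) = 1/(64/641 - 41308) = 1/(-26478364/641) = -641/26478364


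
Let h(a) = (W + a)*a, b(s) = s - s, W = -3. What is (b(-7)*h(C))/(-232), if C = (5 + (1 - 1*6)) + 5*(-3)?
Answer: 0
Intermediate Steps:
b(s) = 0
C = -15 (C = (5 + (1 - 6)) - 15 = (5 - 5) - 15 = 0 - 15 = -15)
h(a) = a*(-3 + a) (h(a) = (-3 + a)*a = a*(-3 + a))
(b(-7)*h(C))/(-232) = (0*(-15*(-3 - 15)))/(-232) = (0*(-15*(-18)))*(-1/232) = (0*270)*(-1/232) = 0*(-1/232) = 0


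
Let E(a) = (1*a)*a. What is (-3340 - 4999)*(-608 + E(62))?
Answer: -26985004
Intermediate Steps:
E(a) = a² (E(a) = a*a = a²)
(-3340 - 4999)*(-608 + E(62)) = (-3340 - 4999)*(-608 + 62²) = -8339*(-608 + 3844) = -8339*3236 = -26985004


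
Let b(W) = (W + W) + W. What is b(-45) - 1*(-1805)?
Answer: 1670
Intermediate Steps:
b(W) = 3*W (b(W) = 2*W + W = 3*W)
b(-45) - 1*(-1805) = 3*(-45) - 1*(-1805) = -135 + 1805 = 1670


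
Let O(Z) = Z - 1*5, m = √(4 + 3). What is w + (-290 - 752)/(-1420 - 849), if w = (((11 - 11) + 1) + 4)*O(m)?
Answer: -55683/2269 + 5*√7 ≈ -11.312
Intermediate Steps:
m = √7 ≈ 2.6458
O(Z) = -5 + Z (O(Z) = Z - 5 = -5 + Z)
w = -25 + 5*√7 (w = (((11 - 11) + 1) + 4)*(-5 + √7) = ((0 + 1) + 4)*(-5 + √7) = (1 + 4)*(-5 + √7) = 5*(-5 + √7) = -25 + 5*√7 ≈ -11.771)
w + (-290 - 752)/(-1420 - 849) = (-25 + 5*√7) + (-290 - 752)/(-1420 - 849) = (-25 + 5*√7) - 1042/(-2269) = (-25 + 5*√7) - 1042*(-1/2269) = (-25 + 5*√7) + 1042/2269 = -55683/2269 + 5*√7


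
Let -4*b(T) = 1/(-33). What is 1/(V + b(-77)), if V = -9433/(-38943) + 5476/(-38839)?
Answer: 66550315788/7241291495 ≈ 9.1904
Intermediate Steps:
b(T) = 1/132 (b(T) = -¼/(-33) = -¼*(-1/33) = 1/132)
V = 153116419/1512507177 (V = -9433*(-1/38943) + 5476*(-1/38839) = 9433/38943 - 5476/38839 = 153116419/1512507177 ≈ 0.10123)
1/(V + b(-77)) = 1/(153116419/1512507177 + 1/132) = 1/(7241291495/66550315788) = 66550315788/7241291495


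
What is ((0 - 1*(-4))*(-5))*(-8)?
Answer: 160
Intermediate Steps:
((0 - 1*(-4))*(-5))*(-8) = ((0 + 4)*(-5))*(-8) = (4*(-5))*(-8) = -20*(-8) = 160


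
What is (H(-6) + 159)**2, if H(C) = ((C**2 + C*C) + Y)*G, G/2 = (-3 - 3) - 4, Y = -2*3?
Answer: 1347921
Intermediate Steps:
Y = -6
G = -20 (G = 2*((-3 - 3) - 4) = 2*(-6 - 4) = 2*(-10) = -20)
H(C) = 120 - 40*C**2 (H(C) = ((C**2 + C*C) - 6)*(-20) = ((C**2 + C**2) - 6)*(-20) = (2*C**2 - 6)*(-20) = (-6 + 2*C**2)*(-20) = 120 - 40*C**2)
(H(-6) + 159)**2 = ((120 - 40*(-6)**2) + 159)**2 = ((120 - 40*36) + 159)**2 = ((120 - 1440) + 159)**2 = (-1320 + 159)**2 = (-1161)**2 = 1347921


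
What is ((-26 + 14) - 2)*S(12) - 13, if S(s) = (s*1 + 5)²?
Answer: -4059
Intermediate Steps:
S(s) = (5 + s)² (S(s) = (s + 5)² = (5 + s)²)
((-26 + 14) - 2)*S(12) - 13 = ((-26 + 14) - 2)*(5 + 12)² - 13 = (-12 - 2)*17² - 13 = -14*289 - 13 = -4046 - 13 = -4059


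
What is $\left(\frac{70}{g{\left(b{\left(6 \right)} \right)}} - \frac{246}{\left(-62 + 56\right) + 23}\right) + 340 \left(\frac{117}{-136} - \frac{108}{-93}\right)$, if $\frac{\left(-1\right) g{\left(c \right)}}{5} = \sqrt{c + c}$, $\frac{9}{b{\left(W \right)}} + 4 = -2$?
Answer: $\frac{92613}{1054} + \frac{14 i \sqrt{3}}{3} \approx 87.868 + 8.0829 i$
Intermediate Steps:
$b{\left(W \right)} = - \frac{3}{2}$ ($b{\left(W \right)} = \frac{9}{-4 - 2} = \frac{9}{-6} = 9 \left(- \frac{1}{6}\right) = - \frac{3}{2}$)
$g{\left(c \right)} = - 5 \sqrt{2} \sqrt{c}$ ($g{\left(c \right)} = - 5 \sqrt{c + c} = - 5 \sqrt{2 c} = - 5 \sqrt{2} \sqrt{c}$)
$\left(\frac{70}{g{\left(b{\left(6 \right)} \right)}} - \frac{246}{\left(-62 + 56\right) + 23}\right) + 340 \left(\frac{117}{-136} - \frac{108}{-93}\right) = \left(\frac{70}{\left(-5\right) \sqrt{2} \sqrt{- \frac{3}{2}}} - \frac{246}{\left(-62 + 56\right) + 23}\right) + 340 \left(\frac{117}{-136} - \frac{108}{-93}\right) = \left(\frac{70}{\left(-5\right) \sqrt{2} \frac{i \sqrt{6}}{2}} - \frac{246}{-6 + 23}\right) + 340 \left(117 \left(- \frac{1}{136}\right) - - \frac{36}{31}\right) = \left(\frac{70}{\left(-5\right) i \sqrt{3}} - \frac{246}{17}\right) + 340 \left(- \frac{117}{136} + \frac{36}{31}\right) = \left(70 \frac{i \sqrt{3}}{15} - \frac{246}{17}\right) + 340 \cdot \frac{1269}{4216} = \left(\frac{14 i \sqrt{3}}{3} - \frac{246}{17}\right) + \frac{6345}{62} = \left(- \frac{246}{17} + \frac{14 i \sqrt{3}}{3}\right) + \frac{6345}{62} = \frac{92613}{1054} + \frac{14 i \sqrt{3}}{3}$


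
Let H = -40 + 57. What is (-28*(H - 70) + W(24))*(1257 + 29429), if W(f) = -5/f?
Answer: 546379573/12 ≈ 4.5532e+7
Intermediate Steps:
H = 17
(-28*(H - 70) + W(24))*(1257 + 29429) = (-28*(17 - 70) - 5/24)*(1257 + 29429) = (-28*(-53) - 5*1/24)*30686 = (1484 - 5/24)*30686 = (35611/24)*30686 = 546379573/12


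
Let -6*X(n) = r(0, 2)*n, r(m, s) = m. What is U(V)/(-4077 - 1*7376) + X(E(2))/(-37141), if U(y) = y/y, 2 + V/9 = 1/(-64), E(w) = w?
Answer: -1/11453 ≈ -8.7313e-5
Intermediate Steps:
V = -1161/64 (V = -18 + 9/(-64) = -18 + 9*(-1/64) = -18 - 9/64 = -1161/64 ≈ -18.141)
U(y) = 1
X(n) = 0 (X(n) = -0*n = -⅙*0 = 0)
U(V)/(-4077 - 1*7376) + X(E(2))/(-37141) = 1/(-4077 - 1*7376) + 0/(-37141) = 1/(-4077 - 7376) + 0*(-1/37141) = 1/(-11453) + 0 = 1*(-1/11453) + 0 = -1/11453 + 0 = -1/11453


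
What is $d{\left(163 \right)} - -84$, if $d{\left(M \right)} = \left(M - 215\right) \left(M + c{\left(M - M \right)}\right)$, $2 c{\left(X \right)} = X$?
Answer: $-8392$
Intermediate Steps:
$c{\left(X \right)} = \frac{X}{2}$
$d{\left(M \right)} = M \left(-215 + M\right)$ ($d{\left(M \right)} = \left(M - 215\right) \left(M + \frac{M - M}{2}\right) = \left(-215 + M\right) \left(M + \frac{1}{2} \cdot 0\right) = \left(-215 + M\right) \left(M + 0\right) = \left(-215 + M\right) M = M \left(-215 + M\right)$)
$d{\left(163 \right)} - -84 = 163 \left(-215 + 163\right) - -84 = 163 \left(-52\right) + 84 = -8476 + 84 = -8392$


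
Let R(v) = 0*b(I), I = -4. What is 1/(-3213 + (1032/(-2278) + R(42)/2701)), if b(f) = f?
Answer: -1139/3660123 ≈ -0.00031119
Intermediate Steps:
R(v) = 0 (R(v) = 0*(-4) = 0)
1/(-3213 + (1032/(-2278) + R(42)/2701)) = 1/(-3213 + (1032/(-2278) + 0/2701)) = 1/(-3213 + (1032*(-1/2278) + 0*(1/2701))) = 1/(-3213 + (-516/1139 + 0)) = 1/(-3213 - 516/1139) = 1/(-3660123/1139) = -1139/3660123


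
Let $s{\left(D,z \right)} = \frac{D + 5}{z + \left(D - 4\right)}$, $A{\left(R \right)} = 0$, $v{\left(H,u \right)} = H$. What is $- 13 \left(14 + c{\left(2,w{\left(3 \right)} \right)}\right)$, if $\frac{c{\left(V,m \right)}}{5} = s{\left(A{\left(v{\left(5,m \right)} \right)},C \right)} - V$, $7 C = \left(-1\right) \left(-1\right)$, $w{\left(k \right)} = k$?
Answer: $\frac{871}{27} \approx 32.259$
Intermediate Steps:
$C = \frac{1}{7}$ ($C = \frac{\left(-1\right) \left(-1\right)}{7} = \frac{1}{7} \cdot 1 = \frac{1}{7} \approx 0.14286$)
$s{\left(D,z \right)} = \frac{5 + D}{-4 + D + z}$ ($s{\left(D,z \right)} = \frac{5 + D}{z + \left(-4 + D\right)} = \frac{5 + D}{-4 + D + z}$)
$c{\left(V,m \right)} = - \frac{175}{27} - 5 V$ ($c{\left(V,m \right)} = 5 \left(\frac{5 + 0}{-4 + 0 + \frac{1}{7}} - V\right) = 5 \left(\frac{1}{- \frac{27}{7}} \cdot 5 - V\right) = 5 \left(\left(- \frac{7}{27}\right) 5 - V\right) = 5 \left(- \frac{35}{27} - V\right) = - \frac{175}{27} - 5 V$)
$- 13 \left(14 + c{\left(2,w{\left(3 \right)} \right)}\right) = - 13 \left(14 - \frac{445}{27}\right) = \left(-13\right) \left(- \frac{67}{27}\right) = \frac{871}{27}$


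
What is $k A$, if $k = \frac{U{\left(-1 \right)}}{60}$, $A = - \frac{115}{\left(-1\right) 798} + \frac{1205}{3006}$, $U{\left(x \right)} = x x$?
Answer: $\frac{5447}{599697} \approx 0.0090829$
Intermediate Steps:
$U{\left(x \right)} = x^{2}$
$A = \frac{108940}{199899}$ ($A = - \frac{115}{-798} + 1205 \cdot \frac{1}{3006} = \left(-115\right) \left(- \frac{1}{798}\right) + \frac{1205}{3006} = \frac{115}{798} + \frac{1205}{3006} = \frac{108940}{199899} \approx 0.54498$)
$k = \frac{1}{60}$ ($k = \frac{\left(-1\right)^{2}}{60} = 1 \cdot \frac{1}{60} = \frac{1}{60} \approx 0.016667$)
$k A = \frac{1}{60} \cdot \frac{108940}{199899} = \frac{5447}{599697}$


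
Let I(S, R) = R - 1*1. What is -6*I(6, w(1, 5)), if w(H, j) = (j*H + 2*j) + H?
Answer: -90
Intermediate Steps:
w(H, j) = H + 2*j + H*j (w(H, j) = (H*j + 2*j) + H = (2*j + H*j) + H = H + 2*j + H*j)
I(S, R) = -1 + R (I(S, R) = R - 1 = -1 + R)
-6*I(6, w(1, 5)) = -6*(-1 + (1 + 2*5 + 1*5)) = -6*(-1 + (1 + 10 + 5)) = -6*(-1 + 16) = -6*15 = -90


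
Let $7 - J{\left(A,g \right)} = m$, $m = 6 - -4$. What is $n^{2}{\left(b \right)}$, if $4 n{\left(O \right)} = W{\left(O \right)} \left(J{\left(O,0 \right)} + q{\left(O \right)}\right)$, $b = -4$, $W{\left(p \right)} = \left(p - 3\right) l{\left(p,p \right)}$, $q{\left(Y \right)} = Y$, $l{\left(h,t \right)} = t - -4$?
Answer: $0$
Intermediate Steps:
$l{\left(h,t \right)} = 4 + t$ ($l{\left(h,t \right)} = t + 4 = 4 + t$)
$m = 10$ ($m = 6 + 4 = 10$)
$W{\left(p \right)} = \left(-3 + p\right) \left(4 + p\right)$ ($W{\left(p \right)} = \left(p - 3\right) \left(4 + p\right) = \left(-3 + p\right) \left(4 + p\right)$)
$J{\left(A,g \right)} = -3$ ($J{\left(A,g \right)} = 7 - 10 = -3$)
$n{\left(O \right)} = \frac{\left(-3 + O\right)^{2} \left(4 + O\right)}{4}$ ($n{\left(O \right)} = \frac{\left(-3 + O\right) \left(4 + O\right) \left(-3 + O\right)}{4} = \frac{\left(-3 + O\right)^{2} \left(4 + O\right)}{4}$)
$n^{2}{\left(b \right)} = \left(\frac{\left(-3 - 4\right)^{2} \left(4 - 4\right)}{4}\right)^{2} = \left(\frac{1}{4} \left(-7\right)^{2} \cdot 0\right)^{2} = \left(\frac{1}{4} \cdot 49 \cdot 0\right)^{2} = 0^{2} = 0$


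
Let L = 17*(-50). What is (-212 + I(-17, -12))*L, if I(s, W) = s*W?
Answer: 6800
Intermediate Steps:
L = -850
I(s, W) = W*s
(-212 + I(-17, -12))*L = (-212 - 12*(-17))*(-850) = (-212 + 204)*(-850) = -8*(-850) = 6800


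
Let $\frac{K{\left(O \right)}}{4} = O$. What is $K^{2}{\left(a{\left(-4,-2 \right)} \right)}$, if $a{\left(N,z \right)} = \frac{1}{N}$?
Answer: $1$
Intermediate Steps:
$K{\left(O \right)} = 4 O$
$K^{2}{\left(a{\left(-4,-2 \right)} \right)} = \left(\frac{4}{-4}\right)^{2} = \left(4 \left(- \frac{1}{4}\right)\right)^{2} = \left(-1\right)^{2} = 1$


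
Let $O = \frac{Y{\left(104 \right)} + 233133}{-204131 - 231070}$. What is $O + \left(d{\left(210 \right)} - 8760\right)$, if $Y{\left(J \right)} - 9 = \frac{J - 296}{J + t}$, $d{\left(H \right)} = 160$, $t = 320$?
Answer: $- \frac{66125657434}{7688551} \approx -8600.5$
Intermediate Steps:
$Y{\left(J \right)} = 9 + \frac{-296 + J}{320 + J}$ ($Y{\left(J \right)} = 9 + \frac{J - 296}{J + 320} = 9 + \frac{-296 + J}{320 + J}$)
$O = - \frac{4118834}{7688551}$ ($O = \frac{\frac{2 \left(1292 + 5 \cdot 104\right)}{320 + 104} + 233133}{-204131 - 231070} = \frac{\frac{2 \left(1292 + 520\right)}{424} + 233133}{-435201} = \left(2 \cdot \frac{1}{424} \cdot 1812 + 233133\right) \left(- \frac{1}{435201}\right) = \left(\frac{453}{53} + 233133\right) \left(- \frac{1}{435201}\right) = \frac{12356502}{53} \left(- \frac{1}{435201}\right) = - \frac{4118834}{7688551} \approx -0.53571$)
$O + \left(d{\left(210 \right)} - 8760\right) = - \frac{4118834}{7688551} + \left(160 - 8760\right) = - \frac{4118834}{7688551} - 8600 = - \frac{66125657434}{7688551}$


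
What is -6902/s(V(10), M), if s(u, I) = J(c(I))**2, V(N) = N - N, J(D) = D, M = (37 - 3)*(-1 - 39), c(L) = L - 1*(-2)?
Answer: -493/131726 ≈ -0.0037426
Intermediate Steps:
c(L) = 2 + L (c(L) = L + 2 = 2 + L)
M = -1360 (M = 34*(-40) = -1360)
V(N) = 0
s(u, I) = (2 + I)**2
-6902/s(V(10), M) = -6902/(2 - 1360)**2 = -6902/((-1358)**2) = -6902/1844164 = -6902*1/1844164 = -493/131726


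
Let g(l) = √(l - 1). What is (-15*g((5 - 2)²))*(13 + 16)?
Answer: -870*√2 ≈ -1230.4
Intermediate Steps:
g(l) = √(-1 + l)
(-15*g((5 - 2)²))*(13 + 16) = (-15*√(-1 + (5 - 2)²))*(13 + 16) = -15*√(-1 + 3²)*29 = -15*√(-1 + 9)*29 = -30*√2*29 = -870*√2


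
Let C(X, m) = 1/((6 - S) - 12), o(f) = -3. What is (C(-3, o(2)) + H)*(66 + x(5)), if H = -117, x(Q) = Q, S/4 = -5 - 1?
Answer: -149455/18 ≈ -8303.1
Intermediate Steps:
S = -24 (S = 4*(-5 - 1) = 4*(-6) = -24)
C(X, m) = 1/18 (C(X, m) = 1/((6 - 1*(-24)) - 12) = 1/((6 + 24) - 12) = 1/(30 - 12) = 1/18)
(C(-3, o(2)) + H)*(66 + x(5)) = (1/18 - 117)*(66 + 5) = -2105/18*71 = -149455/18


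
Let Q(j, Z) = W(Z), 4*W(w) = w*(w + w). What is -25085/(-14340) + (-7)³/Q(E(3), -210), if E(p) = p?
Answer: 372929/215100 ≈ 1.7337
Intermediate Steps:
W(w) = w²/2 (W(w) = (w*(w + w))/4 = (w*(2*w))/4 = (2*w²)/4 = w²/2)
Q(j, Z) = Z²/2
-25085/(-14340) + (-7)³/Q(E(3), -210) = -25085/(-14340) + (-7)³/(((½)*(-210)²)) = -25085*(-1/14340) - 343/((½)*44100) = 5017/2868 - 343/22050 = 5017/2868 - 343*1/22050 = 5017/2868 - 7/450 = 372929/215100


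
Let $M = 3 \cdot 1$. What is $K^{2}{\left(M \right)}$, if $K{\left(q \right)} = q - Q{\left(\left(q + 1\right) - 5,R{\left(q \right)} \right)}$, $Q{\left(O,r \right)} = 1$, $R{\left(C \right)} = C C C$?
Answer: $4$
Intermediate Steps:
$R{\left(C \right)} = C^{3}$ ($R{\left(C \right)} = C^{2} C = C^{3}$)
$M = 3$
$K{\left(q \right)} = -1 + q$ ($K{\left(q \right)} = q - 1 = -1 + q$)
$K^{2}{\left(M \right)} = \left(-1 + 3\right)^{2} = 2^{2} = 4$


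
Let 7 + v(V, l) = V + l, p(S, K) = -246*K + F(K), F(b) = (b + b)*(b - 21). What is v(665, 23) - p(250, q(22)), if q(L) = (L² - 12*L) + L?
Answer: -46751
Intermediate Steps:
q(L) = L² - 11*L
F(b) = 2*b*(-21 + b) (F(b) = (2*b)*(-21 + b) = 2*b*(-21 + b))
p(S, K) = -246*K + 2*K*(-21 + K)
v(V, l) = -7 + V + l (v(V, l) = -7 + (V + l) = -7 + V + l)
v(665, 23) - p(250, q(22)) = (-7 + 665 + 23) - 2*22*(-11 + 22)*(-144 + 22*(-11 + 22)) = 681 - 2*22*11*(-144 + 22*11) = 681 - 2*242*(-144 + 242) = 681 - 2*242*98 = 681 - 1*47432 = 681 - 47432 = -46751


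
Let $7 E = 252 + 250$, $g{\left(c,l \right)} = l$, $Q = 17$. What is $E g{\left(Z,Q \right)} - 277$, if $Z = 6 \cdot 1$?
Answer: $\frac{6595}{7} \approx 942.14$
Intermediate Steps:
$Z = 6$
$E = \frac{502}{7}$ ($E = \frac{252 + 250}{7} = \frac{1}{7} \cdot 502 = \frac{502}{7} \approx 71.714$)
$E g{\left(Z,Q \right)} - 277 = \frac{502}{7} \cdot 17 - 277 = \frac{8534}{7} - 277 = \frac{6595}{7}$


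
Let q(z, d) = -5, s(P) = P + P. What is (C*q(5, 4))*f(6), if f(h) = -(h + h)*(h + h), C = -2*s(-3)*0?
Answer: 0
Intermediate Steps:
s(P) = 2*P
C = 0 (C = -4*(-3)*0 = -2*(-6)*0 = 12*0 = 0)
f(h) = -4*h**2 (f(h) = -2*h*2*h = -4*h**2)
(C*q(5, 4))*f(6) = (0*(-5))*(-4*6**2) = 0*(-4*36) = 0*(-144) = 0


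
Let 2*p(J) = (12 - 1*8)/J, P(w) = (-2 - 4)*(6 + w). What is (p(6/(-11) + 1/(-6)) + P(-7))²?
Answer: 22500/2209 ≈ 10.186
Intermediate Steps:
P(w) = -36 - 6*w (P(w) = -6*(6 + w) = -36 - 6*w)
p(J) = 2/J (p(J) = ((12 - 1*8)/J)/2 = ((12 - 8)/J)/2 = (4/J)/2 = 2/J)
(p(6/(-11) + 1/(-6)) + P(-7))² = (2/(6/(-11) + 1/(-6)) + (-36 - 6*(-7)))² = (2/(6*(-1/11) + 1*(-⅙)) + (-36 + 42))² = (2/(-6/11 - ⅙) + 6)² = (2/(-47/66) + 6)² = (2*(-66/47) + 6)² = (-132/47 + 6)² = (150/47)² = 22500/2209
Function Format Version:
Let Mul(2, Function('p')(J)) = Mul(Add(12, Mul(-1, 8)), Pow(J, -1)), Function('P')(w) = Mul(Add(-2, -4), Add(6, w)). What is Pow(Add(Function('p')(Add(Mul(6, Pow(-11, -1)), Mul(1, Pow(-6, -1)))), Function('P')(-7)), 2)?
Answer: Rational(22500, 2209) ≈ 10.186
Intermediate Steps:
Function('P')(w) = Add(-36, Mul(-6, w)) (Function('P')(w) = Mul(-6, Add(6, w)) = Add(-36, Mul(-6, w)))
Function('p')(J) = Mul(2, Pow(J, -1)) (Function('p')(J) = Mul(Rational(1, 2), Mul(Add(12, Mul(-1, 8)), Pow(J, -1))) = Mul(Rational(1, 2), Mul(Add(12, -8), Pow(J, -1))) = Mul(Rational(1, 2), Mul(4, Pow(J, -1))) = Mul(2, Pow(J, -1)))
Pow(Add(Function('p')(Add(Mul(6, Pow(-11, -1)), Mul(1, Pow(-6, -1)))), Function('P')(-7)), 2) = Pow(Add(Mul(2, Pow(Add(Mul(6, Pow(-11, -1)), Mul(1, Pow(-6, -1))), -1)), Add(-36, Mul(-6, -7))), 2) = Pow(Add(Mul(2, Pow(Add(Mul(6, Rational(-1, 11)), Mul(1, Rational(-1, 6))), -1)), Add(-36, 42)), 2) = Pow(Add(Mul(2, Pow(Add(Rational(-6, 11), Rational(-1, 6)), -1)), 6), 2) = Pow(Add(Mul(2, Pow(Rational(-47, 66), -1)), 6), 2) = Pow(Add(Mul(2, Rational(-66, 47)), 6), 2) = Pow(Add(Rational(-132, 47), 6), 2) = Pow(Rational(150, 47), 2) = Rational(22500, 2209)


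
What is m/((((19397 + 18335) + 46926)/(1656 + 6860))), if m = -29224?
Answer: -124435792/42329 ≈ -2939.7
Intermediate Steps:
m/((((19397 + 18335) + 46926)/(1656 + 6860))) = -29224*(1656 + 6860)/((19397 + 18335) + 46926) = -29224*8516/(37732 + 46926) = -29224/(84658*(1/8516)) = -29224/42329/4258 = -29224*4258/42329 = -124435792/42329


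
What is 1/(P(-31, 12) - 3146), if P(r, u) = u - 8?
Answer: -1/3142 ≈ -0.00031827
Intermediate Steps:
P(r, u) = -8 + u
1/(P(-31, 12) - 3146) = 1/((-8 + 12) - 3146) = 1/(4 - 3146) = 1/(-3142) = -1/3142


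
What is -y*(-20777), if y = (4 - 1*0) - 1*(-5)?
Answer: 186993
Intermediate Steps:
y = 9 (y = (4 + 0) + 5 = 4 + 5 = 9)
-y*(-20777) = -9*(-20777) = -1*(-186993) = 186993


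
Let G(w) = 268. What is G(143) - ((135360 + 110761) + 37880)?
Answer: -283733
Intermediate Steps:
G(143) - ((135360 + 110761) + 37880) = 268 - ((135360 + 110761) + 37880) = 268 - (246121 + 37880) = 268 - 1*284001 = 268 - 284001 = -283733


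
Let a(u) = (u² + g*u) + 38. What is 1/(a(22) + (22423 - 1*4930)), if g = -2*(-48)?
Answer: 1/20127 ≈ 4.9684e-5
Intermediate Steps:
g = 96
a(u) = 38 + u² + 96*u (a(u) = (u² + 96*u) + 38 = 38 + u² + 96*u)
1/(a(22) + (22423 - 1*4930)) = 1/((38 + 22² + 96*22) + (22423 - 1*4930)) = 1/((38 + 484 + 2112) + (22423 - 4930)) = 1/(2634 + 17493) = 1/20127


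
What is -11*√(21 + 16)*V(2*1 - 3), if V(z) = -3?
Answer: 33*√37 ≈ 200.73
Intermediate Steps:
-11*√(21 + 16)*V(2*1 - 3) = -11*√(21 + 16)*(-3) = -11*√37*(-3) = -(-33)*√37 = 33*√37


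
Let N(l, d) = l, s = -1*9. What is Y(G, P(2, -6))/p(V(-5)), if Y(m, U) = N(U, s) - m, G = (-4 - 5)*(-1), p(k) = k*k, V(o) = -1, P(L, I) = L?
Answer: -7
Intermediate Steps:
p(k) = k²
s = -9
G = 9 (G = -9*(-1) = 9)
Y(m, U) = U - m
Y(G, P(2, -6))/p(V(-5)) = (2 - 1*9)/((-1)²) = (2 - 9)/1 = -7*1 = -7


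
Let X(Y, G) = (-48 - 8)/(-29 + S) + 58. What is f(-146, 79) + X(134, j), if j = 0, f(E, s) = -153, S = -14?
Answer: -4029/43 ≈ -93.698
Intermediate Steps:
X(Y, G) = 2550/43 (X(Y, G) = (-48 - 8)/(-29 - 14) + 58 = -56/(-43) + 58 = -56*(-1/43) + 58 = 56/43 + 58 = 2550/43)
f(-146, 79) + X(134, j) = -153 + 2550/43 = -4029/43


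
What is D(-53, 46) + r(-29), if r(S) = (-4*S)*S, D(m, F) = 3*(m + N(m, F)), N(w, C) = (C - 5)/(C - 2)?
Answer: -154889/44 ≈ -3520.2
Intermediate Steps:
N(w, C) = (-5 + C)/(-2 + C)
D(m, F) = 3*m + 3*(-5 + F)/(-2 + F) (D(m, F) = 3*(m + (-5 + F)/(-2 + F)) = 3*m + 3*(-5 + F)/(-2 + F))
r(S) = -4*S²
D(-53, 46) + r(-29) = 3*(-5 + 46 - 53*(-2 + 46))/(-2 + 46) - 4*(-29)² = 3*(-5 + 46 - 53*44)/44 - 4*841 = 3*(1/44)*(-5 + 46 - 2332) - 3364 = 3*(1/44)*(-2291) - 3364 = -6873/44 - 3364 = -154889/44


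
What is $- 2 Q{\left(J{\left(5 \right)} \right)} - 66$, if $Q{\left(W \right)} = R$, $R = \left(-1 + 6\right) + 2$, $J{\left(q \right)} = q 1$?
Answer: $-80$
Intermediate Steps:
$J{\left(q \right)} = q$
$R = 7$ ($R = 5 + 2 = 7$)
$Q{\left(W \right)} = 7$
$- 2 Q{\left(J{\left(5 \right)} \right)} - 66 = \left(-2\right) 7 - 66 = -14 - 66 = -80$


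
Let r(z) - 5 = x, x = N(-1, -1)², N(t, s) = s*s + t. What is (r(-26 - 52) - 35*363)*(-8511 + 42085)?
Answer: -426389800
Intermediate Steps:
N(t, s) = t + s² (N(t, s) = s² + t = t + s²)
x = 0 (x = (-1 + (-1)²)² = (-1 + 1)² = 0² = 0)
r(z) = 5 (r(z) = 5 + 0 = 5)
(r(-26 - 52) - 35*363)*(-8511 + 42085) = (5 - 35*363)*(-8511 + 42085) = (5 - 12705)*33574 = -12700*33574 = -426389800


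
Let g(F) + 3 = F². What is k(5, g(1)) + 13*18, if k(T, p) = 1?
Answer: 235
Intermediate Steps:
g(F) = -3 + F²
k(5, g(1)) + 13*18 = 1 + 13*18 = 1 + 234 = 235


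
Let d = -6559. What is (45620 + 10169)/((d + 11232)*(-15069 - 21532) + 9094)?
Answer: -55789/171027379 ≈ -0.00032620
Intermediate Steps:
(45620 + 10169)/((d + 11232)*(-15069 - 21532) + 9094) = (45620 + 10169)/((-6559 + 11232)*(-15069 - 21532) + 9094) = 55789/(4673*(-36601) + 9094) = 55789/(-171036473 + 9094) = 55789/(-171027379) = 55789*(-1/171027379) = -55789/171027379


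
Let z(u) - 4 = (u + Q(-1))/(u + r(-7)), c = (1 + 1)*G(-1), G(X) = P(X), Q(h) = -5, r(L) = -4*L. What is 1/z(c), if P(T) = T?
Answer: 26/97 ≈ 0.26804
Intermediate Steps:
G(X) = X
c = -2 (c = (1 + 1)*(-1) = 2*(-1) = -2)
z(u) = 4 + (-5 + u)/(28 + u) (z(u) = 4 + (u - 5)/(u - 4*(-7)) = 4 + (-5 + u)/(u + 28) = 4 + (-5 + u)/(28 + u))
1/z(c) = 1/((107 + 5*(-2))/(28 - 2)) = 1/((107 - 10)/26) = 1/((1/26)*97) = 1/(97/26) = 26/97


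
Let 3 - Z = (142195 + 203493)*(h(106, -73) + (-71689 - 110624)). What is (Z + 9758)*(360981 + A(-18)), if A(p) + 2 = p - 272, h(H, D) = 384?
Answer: 22683977168518057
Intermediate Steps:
Z = 62890672155 (Z = 3 - (142195 + 203493)*(384 + (-71689 - 110624)) = 3 - 345688*(384 - 182313) = 3 - 345688*(-181929) = 3 - 1*(-62890672152) = 3 + 62890672152 = 62890672155)
A(p) = -274 + p (A(p) = -2 + (p - 272) = -2 + (-272 + p) = -274 + p)
(Z + 9758)*(360981 + A(-18)) = (62890672155 + 9758)*(360981 + (-274 - 18)) = 62890681913*(360981 - 292) = 62890681913*360689 = 22683977168518057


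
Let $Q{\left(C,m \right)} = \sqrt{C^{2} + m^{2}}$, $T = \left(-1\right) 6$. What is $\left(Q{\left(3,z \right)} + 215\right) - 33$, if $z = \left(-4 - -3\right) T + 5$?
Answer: $182 + \sqrt{130} \approx 193.4$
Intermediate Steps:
$T = -6$
$z = 11$ ($z = \left(-4 - -3\right) \left(-6\right) + 5 = \left(-4 + 3\right) \left(-6\right) + 5 = \left(-1\right) \left(-6\right) + 5 = 6 + 5 = 11$)
$\left(Q{\left(3,z \right)} + 215\right) - 33 = \left(\sqrt{3^{2} + 11^{2}} + 215\right) - 33 = \left(\sqrt{9 + 121} + 215\right) - 33 = \left(\sqrt{130} + 215\right) - 33 = \left(215 + \sqrt{130}\right) - 33 = 182 + \sqrt{130}$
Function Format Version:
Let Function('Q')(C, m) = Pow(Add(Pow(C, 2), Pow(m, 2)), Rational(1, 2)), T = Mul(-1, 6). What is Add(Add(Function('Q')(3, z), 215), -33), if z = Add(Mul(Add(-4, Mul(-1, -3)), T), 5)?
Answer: Add(182, Pow(130, Rational(1, 2))) ≈ 193.40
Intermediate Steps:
T = -6
z = 11 (z = Add(Mul(Add(-4, Mul(-1, -3)), -6), 5) = Add(Mul(Add(-4, 3), -6), 5) = Add(Mul(-1, -6), 5) = Add(6, 5) = 11)
Add(Add(Function('Q')(3, z), 215), -33) = Add(Add(Pow(Add(Pow(3, 2), Pow(11, 2)), Rational(1, 2)), 215), -33) = Add(Add(Pow(Add(9, 121), Rational(1, 2)), 215), -33) = Add(Add(Pow(130, Rational(1, 2)), 215), -33) = Add(Add(215, Pow(130, Rational(1, 2))), -33) = Add(182, Pow(130, Rational(1, 2)))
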